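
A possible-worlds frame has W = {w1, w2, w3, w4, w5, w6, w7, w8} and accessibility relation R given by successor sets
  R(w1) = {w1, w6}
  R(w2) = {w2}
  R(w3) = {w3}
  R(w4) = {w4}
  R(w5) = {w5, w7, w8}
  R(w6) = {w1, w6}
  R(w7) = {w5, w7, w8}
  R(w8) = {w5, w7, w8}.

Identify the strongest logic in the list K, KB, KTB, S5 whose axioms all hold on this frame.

Symmetric (axiom B): yes — every pair in R has its reverse in R.
Reflexive (axiom T): yes — every world is R-related to itself.
Euclidean (axiom 5): yes — any two successors of a common world are R-related.
So F validates K, KB, KTB, S5. The strongest is S5.

S5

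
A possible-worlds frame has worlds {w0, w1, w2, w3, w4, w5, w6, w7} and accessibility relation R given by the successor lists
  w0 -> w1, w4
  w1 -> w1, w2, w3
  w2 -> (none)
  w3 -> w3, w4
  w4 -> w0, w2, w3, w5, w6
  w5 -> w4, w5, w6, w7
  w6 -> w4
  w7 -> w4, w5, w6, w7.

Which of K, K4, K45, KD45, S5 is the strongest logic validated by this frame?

K

Transitive (axiom 4): no — w0 R w1 and w1 R w2, but not w0 R w2.
Euclidean (axiom 5): no — w0 R w1 and w0 R w4, but not w1 R w4.
Serial (axiom D): no — w2 has no R-successor.
Reflexive (axiom T): no — w0 is not related to itself.
So F validates K; K4 would additionally require R to be transitive. The strongest is K.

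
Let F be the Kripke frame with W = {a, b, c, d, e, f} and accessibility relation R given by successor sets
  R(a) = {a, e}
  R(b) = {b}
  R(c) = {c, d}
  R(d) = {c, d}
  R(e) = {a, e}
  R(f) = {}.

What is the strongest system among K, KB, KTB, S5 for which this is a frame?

Symmetric (axiom B): yes — every pair in R has its reverse in R.
Reflexive (axiom T): no — f is not related to itself.
Euclidean (axiom 5): yes — any two successors of a common world are R-related.
So F validates K, KB; KTB would additionally require R to be reflexive. The strongest is KB.

KB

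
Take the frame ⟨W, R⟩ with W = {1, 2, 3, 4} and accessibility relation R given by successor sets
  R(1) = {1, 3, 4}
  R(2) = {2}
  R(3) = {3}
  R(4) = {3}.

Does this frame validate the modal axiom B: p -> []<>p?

No

Axiom B corresponds to the accessibility relation being symmetric.
Symmetric: no — 1 R 3 but not 3 R 1.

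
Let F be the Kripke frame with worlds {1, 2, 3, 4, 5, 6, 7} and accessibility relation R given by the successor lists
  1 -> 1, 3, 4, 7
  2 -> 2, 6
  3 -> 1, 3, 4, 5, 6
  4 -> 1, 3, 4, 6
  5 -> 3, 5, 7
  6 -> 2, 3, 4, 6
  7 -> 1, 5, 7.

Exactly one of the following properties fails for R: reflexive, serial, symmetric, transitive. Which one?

transitive

Reflexive: yes — every world is R-related to itself.
Serial: yes — every world has a successor (e.g. 1 R 1).
Symmetric: yes — every pair in R has its reverse in R.
Transitive: no — 1 R 3 and 3 R 5, but not 1 R 5.
Only transitive fails.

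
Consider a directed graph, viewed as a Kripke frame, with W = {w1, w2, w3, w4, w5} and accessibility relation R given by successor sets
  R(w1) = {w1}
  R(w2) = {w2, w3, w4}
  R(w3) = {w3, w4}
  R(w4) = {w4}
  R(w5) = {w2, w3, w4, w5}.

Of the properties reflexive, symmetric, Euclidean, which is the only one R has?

reflexive

Reflexive: yes — every world is R-related to itself.
Symmetric: no — w2 R w3 but not w3 R w2.
Euclidean: no — w2 R w4 and w2 R w3, but not w4 R w3.
Only reflexive holds.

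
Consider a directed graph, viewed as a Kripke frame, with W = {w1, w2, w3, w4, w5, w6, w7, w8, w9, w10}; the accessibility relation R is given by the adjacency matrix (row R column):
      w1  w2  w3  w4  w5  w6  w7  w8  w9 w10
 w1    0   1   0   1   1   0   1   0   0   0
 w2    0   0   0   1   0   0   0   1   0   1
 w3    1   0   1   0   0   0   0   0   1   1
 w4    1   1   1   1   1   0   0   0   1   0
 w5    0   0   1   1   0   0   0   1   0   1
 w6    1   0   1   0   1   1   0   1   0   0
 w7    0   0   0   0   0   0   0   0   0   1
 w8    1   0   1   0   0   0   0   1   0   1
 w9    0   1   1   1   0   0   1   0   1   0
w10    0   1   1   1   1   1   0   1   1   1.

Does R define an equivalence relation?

Reflexive: no — w1 is not related to itself.
Symmetric: no — w1 R w2 but not w2 R w1.
Transitive: no — w1 R w2 and w2 R w10, but not w1 R w10.
So R is not an equivalence relation.

No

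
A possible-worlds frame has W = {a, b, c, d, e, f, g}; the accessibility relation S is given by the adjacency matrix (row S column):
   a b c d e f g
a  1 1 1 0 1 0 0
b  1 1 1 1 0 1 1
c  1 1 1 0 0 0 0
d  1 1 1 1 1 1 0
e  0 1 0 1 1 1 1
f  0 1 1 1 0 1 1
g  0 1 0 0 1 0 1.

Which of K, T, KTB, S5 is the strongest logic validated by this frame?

T

Reflexive (axiom T): yes — every world is S-related to itself.
Symmetric (axiom B): no — a S e but not e S a.
Euclidean (axiom 5): no — a S b and a S e, but not b S e.
So F validates K, T; KTB would additionally require S to be symmetric. The strongest is T.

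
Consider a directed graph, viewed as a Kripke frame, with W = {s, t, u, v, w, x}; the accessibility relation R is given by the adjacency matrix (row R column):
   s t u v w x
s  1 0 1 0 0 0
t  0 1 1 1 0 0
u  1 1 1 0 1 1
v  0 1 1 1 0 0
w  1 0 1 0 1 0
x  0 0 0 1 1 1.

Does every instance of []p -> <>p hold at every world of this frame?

Yes

By correspondence theory, D is valid on a frame iff R is serial.
Serial: yes — every world has a successor (e.g. s R s).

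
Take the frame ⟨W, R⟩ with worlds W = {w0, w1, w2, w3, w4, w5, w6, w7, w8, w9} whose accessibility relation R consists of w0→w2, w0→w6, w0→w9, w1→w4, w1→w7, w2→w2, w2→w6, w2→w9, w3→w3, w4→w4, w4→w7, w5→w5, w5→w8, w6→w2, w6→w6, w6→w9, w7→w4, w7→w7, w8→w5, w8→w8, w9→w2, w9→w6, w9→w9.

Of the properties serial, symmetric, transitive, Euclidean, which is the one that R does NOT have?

symmetric

Serial: yes — every world has a successor (e.g. w0 R w2).
Symmetric: no — w0 R w2 but not w2 R w0.
Transitive: yes — every two-step R-path is closed by a direct edge.
Euclidean: yes — any two successors of a common world are R-related.
Only symmetric fails.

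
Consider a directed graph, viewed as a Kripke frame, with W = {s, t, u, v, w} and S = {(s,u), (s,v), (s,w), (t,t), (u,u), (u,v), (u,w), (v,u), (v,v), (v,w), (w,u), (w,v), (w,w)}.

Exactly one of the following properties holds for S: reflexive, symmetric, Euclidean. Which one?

Reflexive: no — s is not related to itself.
Symmetric: no — s S u but not u S s.
Euclidean: yes — any two successors of a common world are S-related.
Only Euclidean holds.

Euclidean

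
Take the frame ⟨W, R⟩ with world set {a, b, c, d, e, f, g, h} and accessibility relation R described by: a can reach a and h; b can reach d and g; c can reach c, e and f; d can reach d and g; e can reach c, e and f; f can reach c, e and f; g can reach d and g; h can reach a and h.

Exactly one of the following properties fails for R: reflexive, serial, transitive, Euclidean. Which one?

reflexive

Reflexive: no — b is not related to itself.
Serial: yes — every world has a successor (e.g. a R a).
Transitive: yes — every two-step R-path is closed by a direct edge.
Euclidean: yes — any two successors of a common world are R-related.
Only reflexive fails.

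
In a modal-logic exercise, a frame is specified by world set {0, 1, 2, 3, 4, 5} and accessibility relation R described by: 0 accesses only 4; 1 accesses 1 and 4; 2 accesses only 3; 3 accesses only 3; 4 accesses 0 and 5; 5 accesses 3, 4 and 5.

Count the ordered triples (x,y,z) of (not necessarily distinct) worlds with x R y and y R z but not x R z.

Enumerating: (0,4,0), (0,4,5), (1,4,0), (1,4,5), (4,0,4), (4,5,3), (4,5,4), (5,4,0).

8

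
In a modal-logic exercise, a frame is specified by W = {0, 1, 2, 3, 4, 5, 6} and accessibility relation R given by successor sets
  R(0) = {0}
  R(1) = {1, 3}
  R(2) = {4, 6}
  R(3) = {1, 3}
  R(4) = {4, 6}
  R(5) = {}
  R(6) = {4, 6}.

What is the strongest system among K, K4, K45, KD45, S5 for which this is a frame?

K45

Transitive (axiom 4): yes — every two-step R-path is closed by a direct edge.
Euclidean (axiom 5): yes — any two successors of a common world are R-related.
Serial (axiom D): no — 5 has no R-successor.
Reflexive (axiom T): no — 2 is not related to itself.
So F validates K, K4, K45; KD45 would additionally require R to be serial. The strongest is K45.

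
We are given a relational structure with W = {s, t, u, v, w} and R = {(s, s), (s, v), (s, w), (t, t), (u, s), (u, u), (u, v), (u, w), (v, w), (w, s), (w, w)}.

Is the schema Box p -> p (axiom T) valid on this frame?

No

Axiom T corresponds to the accessibility relation being reflexive.
Reflexive: no — v is not related to itself.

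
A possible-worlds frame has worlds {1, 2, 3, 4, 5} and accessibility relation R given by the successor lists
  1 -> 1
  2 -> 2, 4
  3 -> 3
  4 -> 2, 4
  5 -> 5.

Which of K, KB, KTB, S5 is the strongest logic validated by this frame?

S5

Symmetric (axiom B): yes — every pair in R has its reverse in R.
Reflexive (axiom T): yes — every world is R-related to itself.
Euclidean (axiom 5): yes — any two successors of a common world are R-related.
So F validates K, KB, KTB, S5. The strongest is S5.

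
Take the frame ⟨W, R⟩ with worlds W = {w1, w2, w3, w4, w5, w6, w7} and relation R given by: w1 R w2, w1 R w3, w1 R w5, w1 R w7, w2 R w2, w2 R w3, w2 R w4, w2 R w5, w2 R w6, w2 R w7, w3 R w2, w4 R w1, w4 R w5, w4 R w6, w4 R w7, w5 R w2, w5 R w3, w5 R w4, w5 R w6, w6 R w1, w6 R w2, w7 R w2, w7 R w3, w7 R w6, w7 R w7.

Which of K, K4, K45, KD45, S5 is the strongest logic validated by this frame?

Transitive (axiom 4): no — w1 R w2 and w2 R w4, but not w1 R w4.
Euclidean (axiom 5): no — w1 R w3 and w1 R w5, but not w3 R w5.
Serial (axiom D): yes — every world has a successor (e.g. w1 R w2).
Reflexive (axiom T): no — w1 is not related to itself.
So F validates K; K4 would additionally require R to be transitive. The strongest is K.

K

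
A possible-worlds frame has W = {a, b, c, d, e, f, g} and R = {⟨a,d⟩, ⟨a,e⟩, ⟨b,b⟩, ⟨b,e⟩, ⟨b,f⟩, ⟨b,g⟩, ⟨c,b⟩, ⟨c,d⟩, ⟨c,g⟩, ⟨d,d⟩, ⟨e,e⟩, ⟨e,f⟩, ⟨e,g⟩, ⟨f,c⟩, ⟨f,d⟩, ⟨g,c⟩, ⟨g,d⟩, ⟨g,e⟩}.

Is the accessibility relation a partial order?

Reflexive: no — a is not related to itself.
Transitive: no — a R e and e R f, but not a R f.
Antisymmetric: no — c R g and g R c with c ≠ g.
So R is not a partial order.

No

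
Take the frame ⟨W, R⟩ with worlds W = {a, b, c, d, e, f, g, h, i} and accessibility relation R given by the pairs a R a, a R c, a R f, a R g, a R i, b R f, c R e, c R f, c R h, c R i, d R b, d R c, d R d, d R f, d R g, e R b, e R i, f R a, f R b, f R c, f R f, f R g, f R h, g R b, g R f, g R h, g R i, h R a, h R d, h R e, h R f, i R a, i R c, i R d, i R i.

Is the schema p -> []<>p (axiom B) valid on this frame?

No

Axiom B corresponds to the accessibility relation being symmetric.
Symmetric: no — a R c but not c R a.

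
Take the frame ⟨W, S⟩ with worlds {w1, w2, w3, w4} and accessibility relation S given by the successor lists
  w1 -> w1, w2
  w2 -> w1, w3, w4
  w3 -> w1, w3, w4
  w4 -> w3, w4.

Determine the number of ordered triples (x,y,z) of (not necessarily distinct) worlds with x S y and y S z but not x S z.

5

Enumerating: (w1,w2,w3), (w1,w2,w4), (w2,w1,w2), (w3,w1,w2), (w4,w3,w1).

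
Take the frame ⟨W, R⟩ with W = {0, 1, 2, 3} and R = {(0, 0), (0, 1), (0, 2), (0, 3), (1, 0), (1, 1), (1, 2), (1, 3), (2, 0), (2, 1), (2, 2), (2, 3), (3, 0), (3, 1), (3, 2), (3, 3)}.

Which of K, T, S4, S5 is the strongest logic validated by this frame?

Reflexive (axiom T): yes — every world is R-related to itself.
Transitive (axiom 4): yes — every two-step R-path is closed by a direct edge.
Euclidean (axiom 5): yes — any two successors of a common world are R-related.
So F validates K, T, S4, S5. The strongest is S5.

S5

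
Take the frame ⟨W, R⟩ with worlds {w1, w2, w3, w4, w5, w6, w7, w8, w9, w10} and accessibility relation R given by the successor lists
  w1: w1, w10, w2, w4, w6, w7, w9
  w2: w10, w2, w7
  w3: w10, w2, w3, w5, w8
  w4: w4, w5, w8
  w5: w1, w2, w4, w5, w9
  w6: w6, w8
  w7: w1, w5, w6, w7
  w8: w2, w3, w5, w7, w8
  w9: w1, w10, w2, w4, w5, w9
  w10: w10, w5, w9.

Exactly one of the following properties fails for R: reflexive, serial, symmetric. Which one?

Reflexive: yes — every world is R-related to itself.
Serial: yes — every world has a successor (e.g. w1 R w1).
Symmetric: no — w1 R w10 but not w10 R w1.
Only symmetric fails.

symmetric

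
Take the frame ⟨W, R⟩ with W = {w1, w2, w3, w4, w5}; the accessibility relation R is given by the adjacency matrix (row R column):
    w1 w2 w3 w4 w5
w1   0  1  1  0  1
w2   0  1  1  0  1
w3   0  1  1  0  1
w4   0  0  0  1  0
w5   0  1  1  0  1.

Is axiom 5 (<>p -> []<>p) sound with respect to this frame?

Yes

Axiom 5 corresponds to the accessibility relation being Euclidean.
Euclidean: yes — any two successors of a common world are R-related.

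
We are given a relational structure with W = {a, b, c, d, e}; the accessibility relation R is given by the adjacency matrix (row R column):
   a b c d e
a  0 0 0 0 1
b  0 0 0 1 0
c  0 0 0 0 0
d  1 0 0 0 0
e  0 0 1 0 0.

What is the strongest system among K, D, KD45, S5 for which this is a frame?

K

Serial (axiom D): no — c has no R-successor.
Euclidean (axiom 5): no — a R e and a R e, but not e R e.
Transitive (axiom 4): no — a R e and e R c, but not a R c.
Reflexive (axiom T): no — a is not related to itself.
So F validates K; D would additionally require R to be serial. The strongest is K.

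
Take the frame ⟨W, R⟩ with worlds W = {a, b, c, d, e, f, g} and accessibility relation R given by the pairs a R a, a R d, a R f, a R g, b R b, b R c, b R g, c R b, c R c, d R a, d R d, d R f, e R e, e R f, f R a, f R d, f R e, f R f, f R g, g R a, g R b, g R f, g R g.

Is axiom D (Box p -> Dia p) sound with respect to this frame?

Yes

Axiom D corresponds to the accessibility relation being serial.
Serial: yes — every world has a successor (e.g. a R a).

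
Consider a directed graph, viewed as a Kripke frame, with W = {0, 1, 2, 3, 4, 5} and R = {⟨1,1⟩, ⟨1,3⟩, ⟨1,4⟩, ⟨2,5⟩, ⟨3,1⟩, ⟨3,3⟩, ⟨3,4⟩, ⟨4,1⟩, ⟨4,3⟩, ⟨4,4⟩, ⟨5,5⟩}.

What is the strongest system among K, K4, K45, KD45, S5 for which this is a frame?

Transitive (axiom 4): yes — every two-step R-path is closed by a direct edge.
Euclidean (axiom 5): yes — any two successors of a common world are R-related.
Serial (axiom D): no — 0 has no R-successor.
Reflexive (axiom T): no — 0 is not related to itself.
So F validates K, K4, K45; KD45 would additionally require R to be serial. The strongest is K45.

K45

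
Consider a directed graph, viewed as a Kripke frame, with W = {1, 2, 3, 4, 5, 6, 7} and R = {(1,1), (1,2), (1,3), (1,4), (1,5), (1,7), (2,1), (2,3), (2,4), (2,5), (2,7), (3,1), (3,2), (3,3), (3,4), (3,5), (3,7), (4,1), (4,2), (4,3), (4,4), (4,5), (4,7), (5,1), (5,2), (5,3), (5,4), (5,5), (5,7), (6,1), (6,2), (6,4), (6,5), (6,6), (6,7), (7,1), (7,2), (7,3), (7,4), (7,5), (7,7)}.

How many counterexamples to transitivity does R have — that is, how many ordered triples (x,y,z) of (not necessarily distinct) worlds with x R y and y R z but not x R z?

10

Enumerating: (2,1,2), (2,3,2), (2,4,2), (2,5,2), (2,7,2), (6,1,3), (6,2,3), (6,4,3), (6,5,3), (6,7,3).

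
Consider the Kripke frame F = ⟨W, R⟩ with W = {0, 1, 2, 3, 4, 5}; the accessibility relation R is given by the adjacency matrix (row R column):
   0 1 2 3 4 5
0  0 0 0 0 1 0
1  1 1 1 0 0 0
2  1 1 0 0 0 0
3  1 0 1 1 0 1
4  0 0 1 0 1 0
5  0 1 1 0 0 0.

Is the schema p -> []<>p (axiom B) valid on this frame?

No

The schema B characterises exactly the symmetric frames.
Symmetric: no — 0 R 4 but not 4 R 0.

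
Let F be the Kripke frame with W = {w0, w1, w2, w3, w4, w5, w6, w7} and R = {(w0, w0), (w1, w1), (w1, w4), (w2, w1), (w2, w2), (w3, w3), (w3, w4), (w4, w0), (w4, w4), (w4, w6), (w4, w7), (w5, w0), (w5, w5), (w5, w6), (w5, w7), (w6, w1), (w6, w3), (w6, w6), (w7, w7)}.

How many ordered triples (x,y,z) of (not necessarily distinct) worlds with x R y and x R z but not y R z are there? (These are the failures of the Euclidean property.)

25

Enumerating: (w1,w4,w1), (w2,w1,w2), (w3,w4,w3), (w4,w0,w4), (w4,w0,w6), (w4,w0,w7), (w4,w6,w0), (w4,w6,w4), (w4,w6,w7), (w4,w7,w0), (w4,w7,w4), (w4,w7,w6), … and 13 more.
Total: 25.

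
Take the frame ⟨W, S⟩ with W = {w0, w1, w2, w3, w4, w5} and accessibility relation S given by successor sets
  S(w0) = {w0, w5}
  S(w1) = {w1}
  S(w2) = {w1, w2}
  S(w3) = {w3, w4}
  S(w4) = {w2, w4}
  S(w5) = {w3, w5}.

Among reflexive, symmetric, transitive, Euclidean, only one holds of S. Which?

Reflexive: yes — every world is S-related to itself.
Symmetric: no — w0 S w5 but not w5 S w0.
Transitive: no — w0 S w5 and w5 S w3, but not w0 S w3.
Euclidean: no — w0 S w5 and w0 S w0, but not w5 S w0.
Only reflexive holds.

reflexive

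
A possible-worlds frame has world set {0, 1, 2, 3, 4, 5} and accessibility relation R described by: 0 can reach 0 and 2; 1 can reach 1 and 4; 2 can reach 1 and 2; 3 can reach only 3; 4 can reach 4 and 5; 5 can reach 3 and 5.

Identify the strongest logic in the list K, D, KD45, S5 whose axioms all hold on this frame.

D

Serial (axiom D): yes — every world has a successor (e.g. 0 R 0).
Euclidean (axiom 5): no — 0 R 2 and 0 R 0, but not 2 R 0.
Transitive (axiom 4): no — 0 R 2 and 2 R 1, but not 0 R 1.
Reflexive (axiom T): yes — every world is R-related to itself.
So F validates K, D; KD45 would additionally require R to be Euclidean and transitive. The strongest is D.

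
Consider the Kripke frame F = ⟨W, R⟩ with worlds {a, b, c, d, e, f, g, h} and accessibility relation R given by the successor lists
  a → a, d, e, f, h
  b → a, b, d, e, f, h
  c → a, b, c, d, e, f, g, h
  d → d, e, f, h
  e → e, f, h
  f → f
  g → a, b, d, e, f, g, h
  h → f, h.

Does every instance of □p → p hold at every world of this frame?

Yes

Axiom T corresponds to the accessibility relation being reflexive.
Reflexive: yes — every world is R-related to itself.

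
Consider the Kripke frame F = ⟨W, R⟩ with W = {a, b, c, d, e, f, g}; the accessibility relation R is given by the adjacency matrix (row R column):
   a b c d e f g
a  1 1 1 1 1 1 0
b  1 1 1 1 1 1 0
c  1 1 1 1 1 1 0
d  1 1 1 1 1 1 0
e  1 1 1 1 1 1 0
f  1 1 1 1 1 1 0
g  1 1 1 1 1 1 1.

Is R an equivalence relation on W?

Reflexive: yes — every world is R-related to itself.
Symmetric: no — g R a but not a R g.
Transitive: yes — every two-step R-path is closed by a direct edge.
So R is not an equivalence relation.

No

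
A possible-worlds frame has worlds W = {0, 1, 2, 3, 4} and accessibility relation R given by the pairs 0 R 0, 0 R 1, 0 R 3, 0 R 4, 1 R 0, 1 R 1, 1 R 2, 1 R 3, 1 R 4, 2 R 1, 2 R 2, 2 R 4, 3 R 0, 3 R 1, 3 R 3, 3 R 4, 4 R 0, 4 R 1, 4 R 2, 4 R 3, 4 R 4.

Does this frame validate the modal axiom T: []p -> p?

Yes

The schema T characterises exactly the reflexive frames.
Reflexive: yes — every world is R-related to itself.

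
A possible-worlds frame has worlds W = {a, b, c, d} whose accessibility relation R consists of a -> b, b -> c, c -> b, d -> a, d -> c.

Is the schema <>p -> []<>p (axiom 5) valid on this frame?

Axiom 5 corresponds to the accessibility relation being Euclidean.
Euclidean: no — d R a and d R c, but not a R c.

No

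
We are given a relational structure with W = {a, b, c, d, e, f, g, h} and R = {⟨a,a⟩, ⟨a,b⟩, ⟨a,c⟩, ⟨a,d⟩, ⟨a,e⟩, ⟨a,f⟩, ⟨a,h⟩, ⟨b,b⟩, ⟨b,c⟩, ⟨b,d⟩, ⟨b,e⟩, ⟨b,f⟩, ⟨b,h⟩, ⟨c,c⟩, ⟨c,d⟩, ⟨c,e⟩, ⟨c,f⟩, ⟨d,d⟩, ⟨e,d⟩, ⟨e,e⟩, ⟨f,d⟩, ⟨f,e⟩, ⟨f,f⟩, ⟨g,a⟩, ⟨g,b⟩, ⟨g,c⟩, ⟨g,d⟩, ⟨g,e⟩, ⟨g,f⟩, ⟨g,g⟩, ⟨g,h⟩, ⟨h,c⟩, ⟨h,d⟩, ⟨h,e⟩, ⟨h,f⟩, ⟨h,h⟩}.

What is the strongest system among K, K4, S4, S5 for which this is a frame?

S4

Transitive (axiom 4): yes — every two-step R-path is closed by a direct edge.
Reflexive (axiom T): yes — every world is R-related to itself.
Euclidean (axiom 5): no — a R c and a R b, but not c R b.
So F validates K, K4, S4; S5 would additionally require R to be Euclidean. The strongest is S4.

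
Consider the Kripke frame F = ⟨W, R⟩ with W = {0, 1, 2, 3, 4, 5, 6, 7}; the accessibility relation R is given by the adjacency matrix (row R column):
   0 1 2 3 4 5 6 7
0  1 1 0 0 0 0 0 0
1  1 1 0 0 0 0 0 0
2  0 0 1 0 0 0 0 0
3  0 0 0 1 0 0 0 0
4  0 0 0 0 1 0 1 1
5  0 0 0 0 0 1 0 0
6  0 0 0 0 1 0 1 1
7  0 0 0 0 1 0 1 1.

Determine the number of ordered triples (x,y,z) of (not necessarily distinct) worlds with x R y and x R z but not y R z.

0

R is Euclidean; there are no such tuples.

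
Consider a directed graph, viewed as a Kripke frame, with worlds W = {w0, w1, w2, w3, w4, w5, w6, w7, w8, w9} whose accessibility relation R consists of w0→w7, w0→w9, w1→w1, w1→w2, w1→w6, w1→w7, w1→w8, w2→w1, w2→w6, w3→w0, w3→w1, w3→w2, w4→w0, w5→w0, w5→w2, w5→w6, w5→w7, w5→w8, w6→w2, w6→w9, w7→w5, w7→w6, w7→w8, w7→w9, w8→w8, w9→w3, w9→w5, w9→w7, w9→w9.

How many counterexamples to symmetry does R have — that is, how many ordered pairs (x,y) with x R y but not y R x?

18

Enumerating: (w0,w7), (w0,w9), (w1,w6), (w1,w7), (w1,w8), (w3,w0), (w3,w1), (w3,w2), (w4,w0), (w5,w0), (w5,w2), (w5,w6), (w5,w8), (w6,w9), (w7,w6), (w7,w8), (w9,w3), (w9,w5).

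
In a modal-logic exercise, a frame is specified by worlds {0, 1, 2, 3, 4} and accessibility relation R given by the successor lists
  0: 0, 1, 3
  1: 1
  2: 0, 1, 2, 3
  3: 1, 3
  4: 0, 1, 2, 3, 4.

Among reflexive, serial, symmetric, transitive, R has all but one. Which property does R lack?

symmetric

Reflexive: yes — every world is R-related to itself.
Serial: yes — every world has a successor (e.g. 0 R 0).
Symmetric: no — 0 R 1 but not 1 R 0.
Transitive: yes — every two-step R-path is closed by a direct edge.
Only symmetric fails.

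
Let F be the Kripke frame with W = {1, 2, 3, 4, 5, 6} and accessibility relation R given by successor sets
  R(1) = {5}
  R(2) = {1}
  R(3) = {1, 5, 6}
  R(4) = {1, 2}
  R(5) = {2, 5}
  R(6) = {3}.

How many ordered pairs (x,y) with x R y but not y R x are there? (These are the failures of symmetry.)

7

Enumerating: (1,5), (2,1), (3,1), (3,5), (4,1), (4,2), (5,2).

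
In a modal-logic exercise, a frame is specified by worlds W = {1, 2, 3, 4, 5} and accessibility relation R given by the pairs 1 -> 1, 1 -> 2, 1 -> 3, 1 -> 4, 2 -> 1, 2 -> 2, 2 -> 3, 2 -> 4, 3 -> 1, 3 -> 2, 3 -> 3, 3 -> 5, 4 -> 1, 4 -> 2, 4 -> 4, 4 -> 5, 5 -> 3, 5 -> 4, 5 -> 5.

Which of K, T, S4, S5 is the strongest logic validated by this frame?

Reflexive (axiom T): yes — every world is R-related to itself.
Transitive (axiom 4): no — 1 R 3 and 3 R 5, but not 1 R 5.
Euclidean (axiom 5): no — 1 R 3 and 1 R 4, but not 3 R 4.
So F validates K, T; S4 would additionally require R to be transitive. The strongest is T.

T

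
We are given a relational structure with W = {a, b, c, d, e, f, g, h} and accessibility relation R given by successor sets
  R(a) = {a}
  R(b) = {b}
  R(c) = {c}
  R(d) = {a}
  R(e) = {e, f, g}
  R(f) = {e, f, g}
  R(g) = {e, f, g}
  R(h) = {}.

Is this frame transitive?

Transitive: yes — every two-step R-path is closed by a direct edge.

Yes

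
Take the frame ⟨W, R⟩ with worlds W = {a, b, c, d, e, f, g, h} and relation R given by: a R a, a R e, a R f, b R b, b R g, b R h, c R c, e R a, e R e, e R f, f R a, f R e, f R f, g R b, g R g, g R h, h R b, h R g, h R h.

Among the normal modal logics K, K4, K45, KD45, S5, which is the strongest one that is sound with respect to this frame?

K45

Transitive (axiom 4): yes — every two-step R-path is closed by a direct edge.
Euclidean (axiom 5): yes — any two successors of a common world are R-related.
Serial (axiom D): no — d has no R-successor.
Reflexive (axiom T): no — d is not related to itself.
So F validates K, K4, K45; KD45 would additionally require R to be serial. The strongest is K45.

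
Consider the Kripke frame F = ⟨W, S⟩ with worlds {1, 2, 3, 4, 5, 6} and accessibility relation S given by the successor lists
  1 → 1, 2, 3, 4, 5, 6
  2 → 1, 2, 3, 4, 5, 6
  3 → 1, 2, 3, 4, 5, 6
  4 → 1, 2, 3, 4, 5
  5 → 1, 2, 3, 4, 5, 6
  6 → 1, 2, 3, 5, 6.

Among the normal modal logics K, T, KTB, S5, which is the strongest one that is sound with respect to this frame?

Reflexive (axiom T): yes — every world is S-related to itself.
Symmetric (axiom B): yes — every pair in S has its reverse in S.
Euclidean (axiom 5): no — 1 S 4 and 1 S 6, but not 4 S 6.
So F validates K, T, KTB; S5 would additionally require S to be Euclidean. The strongest is KTB.

KTB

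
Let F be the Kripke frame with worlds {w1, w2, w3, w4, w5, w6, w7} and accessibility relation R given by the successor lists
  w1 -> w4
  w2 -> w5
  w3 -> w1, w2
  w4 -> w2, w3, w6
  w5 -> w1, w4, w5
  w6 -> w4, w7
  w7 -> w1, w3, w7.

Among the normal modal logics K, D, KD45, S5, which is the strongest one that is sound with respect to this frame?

Serial (axiom D): yes — every world has a successor (e.g. w1 R w4).
Euclidean (axiom 5): no — w3 R w1 and w3 R w2, but not w1 R w2.
Transitive (axiom 4): no — w1 R w4 and w4 R w2, but not w1 R w2.
Reflexive (axiom T): no — w1 is not related to itself.
So F validates K, D; KD45 would additionally require R to be Euclidean and transitive. The strongest is D.

D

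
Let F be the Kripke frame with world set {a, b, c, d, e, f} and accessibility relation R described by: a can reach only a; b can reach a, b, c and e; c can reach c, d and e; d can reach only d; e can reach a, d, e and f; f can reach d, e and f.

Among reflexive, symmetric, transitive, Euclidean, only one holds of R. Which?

reflexive

Reflexive: yes — every world is R-related to itself.
Symmetric: no — b R a but not a R b.
Transitive: no — b R c and c R d, but not b R d.
Euclidean: no — b R a and b R c, but not a R c.
Only reflexive holds.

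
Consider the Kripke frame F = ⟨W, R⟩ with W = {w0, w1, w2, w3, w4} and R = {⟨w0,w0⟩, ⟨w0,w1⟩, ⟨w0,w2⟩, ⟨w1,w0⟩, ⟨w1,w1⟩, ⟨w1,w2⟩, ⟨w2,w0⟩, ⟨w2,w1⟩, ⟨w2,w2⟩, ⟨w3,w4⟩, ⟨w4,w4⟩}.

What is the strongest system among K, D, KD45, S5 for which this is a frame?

Serial (axiom D): yes — every world has a successor (e.g. w0 R w0).
Euclidean (axiom 5): yes — any two successors of a common world are R-related.
Transitive (axiom 4): yes — every two-step R-path is closed by a direct edge.
Reflexive (axiom T): no — w3 is not related to itself.
So F validates K, D, KD45; S5 would additionally require R to be reflexive. The strongest is KD45.

KD45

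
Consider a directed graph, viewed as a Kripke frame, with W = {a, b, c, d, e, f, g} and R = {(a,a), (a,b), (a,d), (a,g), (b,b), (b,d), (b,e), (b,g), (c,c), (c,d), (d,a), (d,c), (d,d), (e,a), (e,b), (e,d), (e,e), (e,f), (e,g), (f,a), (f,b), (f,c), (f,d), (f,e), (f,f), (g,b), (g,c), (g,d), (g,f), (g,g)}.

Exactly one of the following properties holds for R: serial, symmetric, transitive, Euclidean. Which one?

Serial: yes — every world has a successor (e.g. a R a).
Symmetric: no — a R b but not b R a.
Transitive: no — a R b and b R e, but not a R e.
Euclidean: no — a R d and a R b, but not d R b.
Only serial holds.

serial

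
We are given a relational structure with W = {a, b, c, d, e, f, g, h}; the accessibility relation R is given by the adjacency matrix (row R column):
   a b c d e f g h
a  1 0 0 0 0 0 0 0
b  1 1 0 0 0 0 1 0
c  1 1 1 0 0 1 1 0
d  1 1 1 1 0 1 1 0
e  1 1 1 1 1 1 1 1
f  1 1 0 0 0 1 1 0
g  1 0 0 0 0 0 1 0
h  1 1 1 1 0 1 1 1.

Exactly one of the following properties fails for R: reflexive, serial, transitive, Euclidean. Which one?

Reflexive: yes — every world is R-related to itself.
Serial: yes — every world has a successor (e.g. a R a).
Transitive: yes — every two-step R-path is closed by a direct edge.
Euclidean: no — b R a and b R g, but not a R g.
Only Euclidean fails.

Euclidean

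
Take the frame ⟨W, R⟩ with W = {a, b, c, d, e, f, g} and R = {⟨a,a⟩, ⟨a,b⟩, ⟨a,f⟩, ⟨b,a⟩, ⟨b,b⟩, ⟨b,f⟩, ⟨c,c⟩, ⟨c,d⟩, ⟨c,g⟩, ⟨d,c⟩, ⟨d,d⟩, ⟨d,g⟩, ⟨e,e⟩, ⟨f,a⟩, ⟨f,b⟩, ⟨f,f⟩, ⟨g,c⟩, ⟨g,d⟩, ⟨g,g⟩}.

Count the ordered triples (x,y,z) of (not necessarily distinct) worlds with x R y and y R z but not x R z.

0

R is transitive; there are no such tuples.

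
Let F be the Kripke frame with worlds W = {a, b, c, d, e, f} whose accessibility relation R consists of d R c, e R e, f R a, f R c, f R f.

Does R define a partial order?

Reflexive: no — a is not related to itself.
Transitive: yes — every two-step R-path is closed by a direct edge.
Antisymmetric: yes — no distinct pair is related both ways.
So R is not a partial order.

No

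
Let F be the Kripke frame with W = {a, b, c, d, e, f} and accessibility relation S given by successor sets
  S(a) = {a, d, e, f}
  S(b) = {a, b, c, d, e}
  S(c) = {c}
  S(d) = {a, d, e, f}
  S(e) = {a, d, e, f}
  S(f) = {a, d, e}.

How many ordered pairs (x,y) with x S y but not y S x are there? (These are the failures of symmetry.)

4

Enumerating: (b,a), (b,c), (b,d), (b,e).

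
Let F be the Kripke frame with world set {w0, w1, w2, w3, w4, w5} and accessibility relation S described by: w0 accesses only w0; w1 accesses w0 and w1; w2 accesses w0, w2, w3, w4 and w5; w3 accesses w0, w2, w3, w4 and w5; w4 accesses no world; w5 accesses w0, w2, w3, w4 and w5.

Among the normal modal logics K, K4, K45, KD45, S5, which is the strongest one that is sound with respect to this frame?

Transitive (axiom 4): yes — every two-step S-path is closed by a direct edge.
Euclidean (axiom 5): no — w2 S w0 and w2 S w3, but not w0 S w3.
Serial (axiom D): no — w4 has no S-successor.
Reflexive (axiom T): no — w4 is not related to itself.
So F validates K, K4; K45 would additionally require S to be Euclidean. The strongest is K4.

K4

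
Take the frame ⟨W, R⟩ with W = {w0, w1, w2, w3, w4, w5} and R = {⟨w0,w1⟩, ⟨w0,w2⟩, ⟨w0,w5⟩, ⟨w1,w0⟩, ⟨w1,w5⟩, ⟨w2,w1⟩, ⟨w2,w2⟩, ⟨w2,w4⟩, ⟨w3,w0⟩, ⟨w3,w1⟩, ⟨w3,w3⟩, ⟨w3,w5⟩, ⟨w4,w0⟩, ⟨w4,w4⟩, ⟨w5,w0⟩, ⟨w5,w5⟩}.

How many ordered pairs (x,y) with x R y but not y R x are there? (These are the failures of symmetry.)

Enumerating: (w0,w2), (w1,w5), (w2,w1), (w2,w4), (w3,w0), (w3,w1), (w3,w5), (w4,w0).

8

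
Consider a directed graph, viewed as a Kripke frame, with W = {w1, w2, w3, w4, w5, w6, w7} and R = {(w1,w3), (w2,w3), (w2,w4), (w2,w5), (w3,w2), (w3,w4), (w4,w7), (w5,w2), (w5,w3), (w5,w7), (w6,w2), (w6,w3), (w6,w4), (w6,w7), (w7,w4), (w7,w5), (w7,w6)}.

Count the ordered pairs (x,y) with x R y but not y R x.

7

Enumerating: (w1,w3), (w2,w4), (w3,w4), (w5,w3), (w6,w2), (w6,w3), (w6,w4).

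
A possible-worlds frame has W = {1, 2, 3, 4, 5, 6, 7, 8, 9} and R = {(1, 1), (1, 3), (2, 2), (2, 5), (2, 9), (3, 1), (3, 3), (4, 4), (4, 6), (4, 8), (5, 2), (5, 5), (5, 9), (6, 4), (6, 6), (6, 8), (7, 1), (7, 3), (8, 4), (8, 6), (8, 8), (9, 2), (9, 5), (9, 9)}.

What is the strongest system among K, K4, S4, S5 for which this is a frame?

K4

Transitive (axiom 4): yes — every two-step R-path is closed by a direct edge.
Reflexive (axiom T): no — 7 is not related to itself.
Euclidean (axiom 5): yes — any two successors of a common world are R-related.
So F validates K, K4; S4 would additionally require R to be reflexive. The strongest is K4.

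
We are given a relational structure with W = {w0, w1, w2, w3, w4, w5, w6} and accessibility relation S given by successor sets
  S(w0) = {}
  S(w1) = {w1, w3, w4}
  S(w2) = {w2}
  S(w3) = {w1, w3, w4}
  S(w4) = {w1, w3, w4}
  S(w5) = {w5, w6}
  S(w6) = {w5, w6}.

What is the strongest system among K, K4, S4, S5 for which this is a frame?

K4

Transitive (axiom 4): yes — every two-step S-path is closed by a direct edge.
Reflexive (axiom T): no — w0 is not related to itself.
Euclidean (axiom 5): yes — any two successors of a common world are S-related.
So F validates K, K4; S4 would additionally require S to be reflexive. The strongest is K4.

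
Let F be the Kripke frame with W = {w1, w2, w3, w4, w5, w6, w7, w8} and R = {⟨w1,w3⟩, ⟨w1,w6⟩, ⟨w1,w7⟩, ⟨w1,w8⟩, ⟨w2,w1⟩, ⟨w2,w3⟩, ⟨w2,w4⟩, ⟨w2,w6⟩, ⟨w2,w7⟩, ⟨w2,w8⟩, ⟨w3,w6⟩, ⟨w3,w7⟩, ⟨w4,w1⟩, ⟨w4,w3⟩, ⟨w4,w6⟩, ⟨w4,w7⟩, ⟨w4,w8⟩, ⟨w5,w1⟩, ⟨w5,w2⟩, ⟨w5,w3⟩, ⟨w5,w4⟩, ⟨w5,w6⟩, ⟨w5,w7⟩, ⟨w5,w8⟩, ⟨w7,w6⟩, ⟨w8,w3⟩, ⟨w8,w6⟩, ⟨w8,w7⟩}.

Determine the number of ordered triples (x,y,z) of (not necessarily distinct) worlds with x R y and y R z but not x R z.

0

R is transitive; there are no such tuples.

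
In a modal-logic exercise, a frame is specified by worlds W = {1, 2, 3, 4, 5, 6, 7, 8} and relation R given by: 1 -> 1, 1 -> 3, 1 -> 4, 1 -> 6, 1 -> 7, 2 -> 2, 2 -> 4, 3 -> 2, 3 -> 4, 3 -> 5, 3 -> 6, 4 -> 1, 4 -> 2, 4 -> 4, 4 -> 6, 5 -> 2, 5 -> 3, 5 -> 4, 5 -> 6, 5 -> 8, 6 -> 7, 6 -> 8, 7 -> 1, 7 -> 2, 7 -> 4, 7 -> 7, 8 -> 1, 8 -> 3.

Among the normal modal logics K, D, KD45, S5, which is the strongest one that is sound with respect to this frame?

Serial (axiom D): yes — every world has a successor (e.g. 1 R 1).
Euclidean (axiom 5): no — 1 R 3 and 1 R 7, but not 3 R 7.
Transitive (axiom 4): no — 1 R 3 and 3 R 2, but not 1 R 2.
Reflexive (axiom T): no — 3 is not related to itself.
So F validates K, D; KD45 would additionally require R to be Euclidean and transitive. The strongest is D.

D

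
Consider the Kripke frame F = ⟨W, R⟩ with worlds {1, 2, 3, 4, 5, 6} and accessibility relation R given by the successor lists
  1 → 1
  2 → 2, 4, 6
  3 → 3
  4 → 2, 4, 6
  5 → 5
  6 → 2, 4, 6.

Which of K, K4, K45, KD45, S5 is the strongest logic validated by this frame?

S5

Transitive (axiom 4): yes — every two-step R-path is closed by a direct edge.
Euclidean (axiom 5): yes — any two successors of a common world are R-related.
Serial (axiom D): yes — every world has a successor (e.g. 1 R 1).
Reflexive (axiom T): yes — every world is R-related to itself.
So F validates K, K4, K45, KD45, S5. The strongest is S5.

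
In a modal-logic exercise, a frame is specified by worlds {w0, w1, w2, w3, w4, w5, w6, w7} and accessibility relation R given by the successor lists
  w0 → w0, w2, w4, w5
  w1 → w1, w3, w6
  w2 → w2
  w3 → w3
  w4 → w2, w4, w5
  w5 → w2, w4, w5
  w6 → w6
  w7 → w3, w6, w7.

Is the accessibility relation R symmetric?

Symmetric: no — w0 R w2 but not w2 R w0.

No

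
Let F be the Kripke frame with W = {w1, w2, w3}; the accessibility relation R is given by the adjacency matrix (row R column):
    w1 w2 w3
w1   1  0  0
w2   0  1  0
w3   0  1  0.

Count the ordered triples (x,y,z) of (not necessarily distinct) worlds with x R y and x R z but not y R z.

0

R is Euclidean; there are no such tuples.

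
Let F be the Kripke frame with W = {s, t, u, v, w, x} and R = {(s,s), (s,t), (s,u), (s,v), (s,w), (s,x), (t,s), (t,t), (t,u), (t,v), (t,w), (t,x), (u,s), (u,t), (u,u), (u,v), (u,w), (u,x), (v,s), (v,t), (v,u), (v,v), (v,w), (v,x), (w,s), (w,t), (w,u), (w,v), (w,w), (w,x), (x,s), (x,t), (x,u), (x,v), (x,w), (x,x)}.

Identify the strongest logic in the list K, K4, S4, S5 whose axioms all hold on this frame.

S5

Transitive (axiom 4): yes — every two-step R-path is closed by a direct edge.
Reflexive (axiom T): yes — every world is R-related to itself.
Euclidean (axiom 5): yes — any two successors of a common world are R-related.
So F validates K, K4, S4, S5. The strongest is S5.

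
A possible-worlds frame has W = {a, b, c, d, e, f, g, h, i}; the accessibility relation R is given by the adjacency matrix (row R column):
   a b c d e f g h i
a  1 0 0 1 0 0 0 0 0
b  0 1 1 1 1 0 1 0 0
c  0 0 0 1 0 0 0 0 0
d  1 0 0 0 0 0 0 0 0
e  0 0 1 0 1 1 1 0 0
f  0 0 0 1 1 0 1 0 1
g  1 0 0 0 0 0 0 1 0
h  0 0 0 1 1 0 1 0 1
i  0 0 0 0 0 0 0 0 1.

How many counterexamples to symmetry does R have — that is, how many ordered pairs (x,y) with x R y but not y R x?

Enumerating: (b,c), (b,d), (b,e), (b,g), (c,d), (e,c), (e,g), (f,d), (f,g), (f,i), (g,a), (h,d), (h,e), (h,i).

14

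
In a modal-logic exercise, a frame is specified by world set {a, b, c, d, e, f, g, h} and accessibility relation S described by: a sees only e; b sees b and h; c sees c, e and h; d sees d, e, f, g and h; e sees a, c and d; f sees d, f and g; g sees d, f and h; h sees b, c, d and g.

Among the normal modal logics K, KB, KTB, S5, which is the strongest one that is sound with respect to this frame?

KB

Symmetric (axiom B): yes — every pair in S has its reverse in S.
Reflexive (axiom T): no — a is not related to itself.
Euclidean (axiom 5): no — c S e and c S h, but not e S h.
So F validates K, KB; KTB would additionally require S to be reflexive. The strongest is KB.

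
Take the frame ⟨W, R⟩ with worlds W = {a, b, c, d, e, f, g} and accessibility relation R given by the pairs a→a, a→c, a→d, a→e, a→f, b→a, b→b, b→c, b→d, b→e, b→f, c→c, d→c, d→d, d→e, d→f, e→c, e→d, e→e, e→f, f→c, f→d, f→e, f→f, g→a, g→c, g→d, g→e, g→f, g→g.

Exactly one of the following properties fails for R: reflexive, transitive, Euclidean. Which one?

Reflexive: yes — every world is R-related to itself.
Transitive: yes — every two-step R-path is closed by a direct edge.
Euclidean: no — a R c and a R d, but not c R d.
Only Euclidean fails.

Euclidean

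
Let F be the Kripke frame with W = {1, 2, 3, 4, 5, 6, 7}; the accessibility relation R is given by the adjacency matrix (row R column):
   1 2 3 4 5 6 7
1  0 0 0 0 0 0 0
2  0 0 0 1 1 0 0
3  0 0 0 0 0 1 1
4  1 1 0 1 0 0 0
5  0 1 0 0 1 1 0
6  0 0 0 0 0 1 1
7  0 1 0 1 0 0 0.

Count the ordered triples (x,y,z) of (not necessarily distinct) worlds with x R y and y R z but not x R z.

13

Enumerating: (2,4,1), (2,4,2), (2,5,2), (2,5,6), (3,7,2), (3,7,4), (4,2,5), (5,2,4), (5,6,7), (6,7,2), (6,7,4), (7,2,5), (7,4,1).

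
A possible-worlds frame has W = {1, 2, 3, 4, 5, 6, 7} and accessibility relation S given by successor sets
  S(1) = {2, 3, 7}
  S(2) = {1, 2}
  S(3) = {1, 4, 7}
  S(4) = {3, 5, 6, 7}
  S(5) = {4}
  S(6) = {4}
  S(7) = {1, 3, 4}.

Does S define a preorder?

No

Reflexive: no — 1 is not related to itself.
Transitive: no — 1 S 3 and 3 S 4, but not 1 S 4.
So S is not a preorder.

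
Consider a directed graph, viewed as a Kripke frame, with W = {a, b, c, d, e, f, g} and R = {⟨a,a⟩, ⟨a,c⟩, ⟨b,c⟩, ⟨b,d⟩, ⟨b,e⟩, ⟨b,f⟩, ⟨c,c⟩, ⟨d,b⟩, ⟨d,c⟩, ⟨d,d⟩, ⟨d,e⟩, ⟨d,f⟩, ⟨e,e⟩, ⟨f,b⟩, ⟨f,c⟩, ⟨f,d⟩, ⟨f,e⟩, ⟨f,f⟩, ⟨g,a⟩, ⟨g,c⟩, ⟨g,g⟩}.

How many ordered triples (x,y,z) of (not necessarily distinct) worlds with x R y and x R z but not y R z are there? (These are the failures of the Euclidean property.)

Enumerating: (a,c,a), (b,c,d), (b,c,e), (b,c,f), (b,e,c), (b,e,d), (b,e,f), (d,b,b), (d,c,b), (d,c,d), (d,c,e), (d,c,f), … and 16 more.
Total: 28.

28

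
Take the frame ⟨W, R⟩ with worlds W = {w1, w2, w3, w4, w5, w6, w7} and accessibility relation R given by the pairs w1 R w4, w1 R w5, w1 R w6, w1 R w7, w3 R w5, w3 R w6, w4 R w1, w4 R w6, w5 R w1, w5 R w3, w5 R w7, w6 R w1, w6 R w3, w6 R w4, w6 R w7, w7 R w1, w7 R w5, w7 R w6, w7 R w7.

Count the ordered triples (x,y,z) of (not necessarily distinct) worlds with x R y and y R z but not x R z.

Enumerating: (w1,w4,w1), (w1,w5,w1), (w1,w5,w3), (w1,w6,w1), (w1,w6,w3), (w1,w7,w1), (w3,w5,w1), (w3,w5,w3), (w3,w5,w7), (w3,w6,w1), (w3,w6,w3), (w3,w6,w4), … and 25 more.
Total: 37.

37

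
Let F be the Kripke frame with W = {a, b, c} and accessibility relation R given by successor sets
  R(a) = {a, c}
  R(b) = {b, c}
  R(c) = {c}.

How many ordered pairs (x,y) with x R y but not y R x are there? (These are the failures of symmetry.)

2

Enumerating: (a,c), (b,c).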